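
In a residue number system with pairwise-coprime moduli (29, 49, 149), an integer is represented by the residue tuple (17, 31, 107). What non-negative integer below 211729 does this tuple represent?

The moduli are pairwise coprime; N = 29·49·149 = 211729.
N/29 = 7301; 7301 ≡ 22 (mod 29); 22·4 ≡ 1, so inverse 4.
N/49 = 4321; 4321 ≡ 9 (mod 49); 9·11 ≡ 1, so inverse 11.
N/149 = 1421; 1421 ≡ 80 (mod 149); 80·95 ≡ 1, so inverse 95.
x ≡ 17·7301·4 + 31·4321·11 + 107·1421·95 = 16414394.
16414394 mod 211729 = 111261.

111261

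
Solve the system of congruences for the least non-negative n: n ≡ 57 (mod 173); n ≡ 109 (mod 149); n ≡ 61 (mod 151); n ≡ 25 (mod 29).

The moduli are pairwise coprime; M = 173·149·151·29 = 112877483.
M/173 = 652471; 652471 ≡ 88 (mod 173); 88·116 ≡ 1, so inverse 116.
M/149 = 757567; 757567 ≡ 51 (mod 149); 51·38 ≡ 1, so inverse 38.
M/151 = 747533; 747533 ≡ 83 (mod 151); 83·131 ≡ 1, so inverse 131.
M/29 = 3892327; 3892327 ≡ 5 (mod 29); 5·6 ≡ 1, so inverse 6.
n ≡ 57·652471·116 + 109·757567·38 + 61·747533·131 + 25·3892327·6 = 14009366019.
14009366019 mod 112877483 = 12558127.

12558127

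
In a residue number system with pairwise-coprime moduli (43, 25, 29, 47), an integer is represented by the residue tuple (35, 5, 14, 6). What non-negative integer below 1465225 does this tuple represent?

The moduli are pairwise coprime; N = 43·25·29·47 = 1465225.
N/43 = 34075; 34075 ≡ 19 (mod 43); 19·34 ≡ 1, so inverse 34.
N/25 = 58609; 58609 ≡ 9 (mod 25); 9·14 ≡ 1, so inverse 14.
N/29 = 50525; 50525 ≡ 7 (mod 29); 7·25 ≡ 1, so inverse 25.
N/47 = 31175; 31175 ≡ 14 (mod 47); 14·37 ≡ 1, so inverse 37.
x ≡ 35·34075·34 + 5·58609·14 + 14·50525·25 + 6·31175·37 = 69256480.
69256480 mod 1465225 = 390905.

390905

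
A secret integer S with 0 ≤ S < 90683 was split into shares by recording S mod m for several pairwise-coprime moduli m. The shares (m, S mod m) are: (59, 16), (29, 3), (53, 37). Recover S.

83088

From S ≡ 16 (mod 59) write S = 16 + 59t. Substituting into S ≡ 3 (mod 29) gives 59t ≡ 16 (mod 29), and since 1⁻¹ ≡ 1 (mod 29), t ≡ 16. Hence S ≡ 16 + 59·16 = 960 (mod 1711).
From S ≡ 960 (mod 1711) write S = 960 + 1711t. Substituting into S ≡ 37 (mod 53) gives 1711t ≡ 31 (mod 53), and since 15⁻¹ ≡ 46 (mod 53), t ≡ 48. Hence S ≡ 960 + 1711·48 = 83088 (mod 90683).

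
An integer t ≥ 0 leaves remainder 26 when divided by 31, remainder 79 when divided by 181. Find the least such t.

From t ≡ 26 (mod 31) write t = 26 + 31s. Substituting into t ≡ 79 (mod 181) gives 31s ≡ 53 (mod 181), and since 31⁻¹ ≡ 146 (mod 181), s ≡ 136. Hence t ≡ 26 + 31·136 = 4242 (mod 5611).

4242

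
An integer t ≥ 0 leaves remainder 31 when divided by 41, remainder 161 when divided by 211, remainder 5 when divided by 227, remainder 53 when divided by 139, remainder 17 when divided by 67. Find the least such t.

13496311110

From t ≡ 31 (mod 41) write t = 31 + 41s. Substituting into t ≡ 161 (mod 211) gives 41s ≡ 130 (mod 211), and since 41⁻¹ ≡ 175 (mod 211), s ≡ 173. Hence t ≡ 31 + 41·173 = 7124 (mod 8651).
From t ≡ 7124 (mod 8651) write t = 7124 + 8651s. Substituting into t ≡ 5 (mod 227) gives 8651s ≡ 145 (mod 227), and since 25⁻¹ ≡ 109 (mod 227), s ≡ 142. Hence t ≡ 7124 + 8651·142 = 1235566 (mod 1963777).
From t ≡ 1235566 (mod 1963777) write t = 1235566 + 1963777s. Substituting into t ≡ 53 (mod 139) gives 1963777s ≡ 58 (mod 139), and since 124⁻¹ ≡ 37 (mod 139), s ≡ 61. Hence t ≡ 1235566 + 1963777·61 = 121025963 (mod 272965003).
From t ≡ 121025963 (mod 272965003) write t = 121025963 + 272965003s. Substituting into t ≡ 17 (mod 67) gives 272965003s ≡ 40 (mod 67), and since 35⁻¹ ≡ 23 (mod 67), s ≡ 49. Hence t ≡ 121025963 + 272965003·49 = 13496311110 (mod 18288655201).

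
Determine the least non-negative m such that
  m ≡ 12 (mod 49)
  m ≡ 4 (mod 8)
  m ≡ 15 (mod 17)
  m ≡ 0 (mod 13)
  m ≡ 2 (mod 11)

874172

The moduli are pairwise coprime; N = 49·8·17·13·11 = 952952.
N/49 = 19448; 19448 ≡ 44 (mod 49); 44·39 ≡ 1, so inverse 39.
N/8 = 119119; 119119 ≡ 7 (mod 8); 7·7 ≡ 1, so inverse 7.
N/17 = 56056; 56056 ≡ 7 (mod 17); 7·5 ≡ 1, so inverse 5.
N/13 = 73304; 73304 ≡ 10 (mod 13); 10·4 ≡ 1, so inverse 4.
N/11 = 86632; 86632 ≡ 7 (mod 11); 7·8 ≡ 1, so inverse 8.
m ≡ 12·19448·39 + 4·119119·7 + 15·56056·5 + 0·73304·4 + 2·86632·8 = 18027308.
18027308 mod 952952 = 874172.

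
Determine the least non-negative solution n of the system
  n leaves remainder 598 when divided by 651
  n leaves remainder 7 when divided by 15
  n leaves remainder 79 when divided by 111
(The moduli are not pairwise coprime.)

gcd(651, 15) = 3 and 3 | (7 − 598), so the pair is consistent; merging gives n ≡ 3202 (mod 3255), where 3255 = lcm(651, 15).
gcd(3255, 111) = 3 and 3 | (79 − 3202), so the pair is consistent; merging gives n ≡ 52027 (mod 120435), where 120435 = lcm(3255, 111).
The solution is unique modulo lcm(651, 15, 111) = 120435.

52027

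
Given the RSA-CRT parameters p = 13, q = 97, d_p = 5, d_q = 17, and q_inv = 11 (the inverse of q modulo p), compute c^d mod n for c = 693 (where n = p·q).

m₁ = c^(d_p) mod p: c ≡ 4 (mod 13), and 4^5 mod 13 = 10.
m₂ = c^(d_q) mod q: c ≡ 14 (mod 97), and 14^17 mod 97 = 92.
h = q_inv·(m₁ − m₂) mod p = 11·(10 − 92) mod 13 = 8.
m = m₂ + h·q = 92 + 8·97 = 868.

868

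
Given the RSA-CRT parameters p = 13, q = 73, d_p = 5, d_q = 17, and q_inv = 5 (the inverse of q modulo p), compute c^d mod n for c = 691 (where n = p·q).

m₁ = c^(d_p) mod p: c ≡ 2 (mod 13), and 2^5 mod 13 = 6.
m₂ = c^(d_q) mod q: c ≡ 34 (mod 73), and 34^17 mod 73 = 33.
h = q_inv·(m₁ − m₂) mod p = 5·(6 − 33) mod 13 = 8.
m = m₂ + h·q = 33 + 8·73 = 617.

617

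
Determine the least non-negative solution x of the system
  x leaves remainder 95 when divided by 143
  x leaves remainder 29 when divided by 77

953

gcd(143, 77) = 11 and 11 | (29 − 95), so the pair is consistent; merging gives x ≡ 953 (mod 1001), where 1001 = lcm(143, 77).
The solution is unique modulo lcm(143, 77) = 1001.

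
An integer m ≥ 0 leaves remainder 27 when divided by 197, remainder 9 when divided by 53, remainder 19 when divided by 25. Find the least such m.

Combine the congruences pairwise.
From m ≡ 27 (mod 197) write m = 27 + 197t. Substituting into m ≡ 9 (mod 53) gives 197t ≡ 35 (mod 53), and since 38⁻¹ ≡ 7 (mod 53), t ≡ 33. Hence m ≡ 27 + 197·33 = 6528 (mod 10441).
From m ≡ 6528 (mod 10441) write m = 6528 + 10441t. Substituting into m ≡ 19 (mod 25) gives 10441t ≡ 16 (mod 25), and since 16⁻¹ ≡ 11 (mod 25), t ≡ 1. Hence m ≡ 6528 + 10441·1 = 16969 (mod 261025).

16969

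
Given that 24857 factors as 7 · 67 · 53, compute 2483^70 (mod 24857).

23907

Mod 7: 2483 ≡ 5; by Fermat, exponent reduces to 70 mod 6 = 4; 5^4 ≡ 2 (mod 7).
Mod 67: 2483 ≡ 4; by Fermat, exponent reduces to 70 mod 66 = 4; 4^4 ≡ 55 (mod 67).
Mod 53: 2483 ≡ 45; by Fermat, exponent reduces to 70 mod 52 = 18; 45^18 ≡ 4 (mod 53).
Combine by CRT: x ≡ 2 (mod 7), x ≡ 55 (mod 67), x ≡ 4 (mod 53) ⇒ x ≡ 23907 (mod 24857).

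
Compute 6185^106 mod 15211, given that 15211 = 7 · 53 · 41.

13983

Mod 7: 6185 ≡ 4; by Fermat, exponent reduces to 106 mod 6 = 4; 4^4 ≡ 4 (mod 7).
Mod 53: 6185 ≡ 37; by Fermat, exponent reduces to 106 mod 52 = 2; 37^2 ≡ 44 (mod 53).
Mod 41: 6185 ≡ 35; by Fermat, exponent reduces to 106 mod 40 = 26; 35^26 ≡ 2 (mod 41).
Combine by CRT: x ≡ 4 (mod 7), x ≡ 44 (mod 53), x ≡ 2 (mod 41) ⇒ x ≡ 13983 (mod 15211).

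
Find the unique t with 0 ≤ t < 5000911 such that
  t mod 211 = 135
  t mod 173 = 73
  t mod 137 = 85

The moduli are pairwise coprime; N = 211·173·137 = 5000911.
N/211 = 23701; 23701 ≡ 69 (mod 211); 69·52 ≡ 1, so inverse 52.
N/173 = 28907; 28907 ≡ 16 (mod 173); 16·119 ≡ 1, so inverse 119.
N/137 = 36503; 36503 ≡ 61 (mod 137); 61·9 ≡ 1, so inverse 9.
t ≡ 135·23701·52 + 73·28907·119 + 85·36503·9 = 445420924.
445420924 mod 5000911 = 339845.

339845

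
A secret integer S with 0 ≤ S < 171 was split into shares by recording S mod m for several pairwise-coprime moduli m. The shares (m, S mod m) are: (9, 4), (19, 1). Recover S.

58

From S ≡ 4 (mod 9) write S = 4 + 9t. Substituting into S ≡ 1 (mod 19) gives 9t ≡ 16 (mod 19), and since 9⁻¹ ≡ 17 (mod 19), t ≡ 6. Hence S ≡ 4 + 9·6 = 58 (mod 171).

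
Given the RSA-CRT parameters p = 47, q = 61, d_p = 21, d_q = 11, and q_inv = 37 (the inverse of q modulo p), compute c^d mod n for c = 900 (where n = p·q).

964

m₁ = c^(d_p) mod p: c ≡ 7 (mod 47), and 7^21 mod 47 = 24.
m₂ = c^(d_q) mod q: c ≡ 46 (mod 61), and 46^11 mod 61 = 49.
h = q_inv·(m₁ − m₂) mod p = 37·(24 − 49) mod 47 = 15.
m = m₂ + h·q = 49 + 15·61 = 964.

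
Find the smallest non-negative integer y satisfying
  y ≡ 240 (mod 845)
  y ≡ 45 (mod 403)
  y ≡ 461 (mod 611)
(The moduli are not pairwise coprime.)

965230

Combine the congruences pairwise.
gcd(845, 403) = 13 and 13 | (45 − 240), so the pair is consistent; merging gives y ≡ 22210 (mod 26195), where 26195 = lcm(845, 403).
gcd(26195, 611) = 13 and 13 | (461 − 22210), so the pair is consistent; merging gives y ≡ 965230 (mod 1231165), where 1231165 = lcm(26195, 611).
The solution is unique modulo lcm(845, 403, 611) = 1231165.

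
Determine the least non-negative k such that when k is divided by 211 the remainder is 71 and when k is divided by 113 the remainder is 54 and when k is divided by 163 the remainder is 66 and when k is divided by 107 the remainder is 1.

From k ≡ 71 (mod 211) write k = 71 + 211t. Substituting into k ≡ 54 (mod 113) gives 211t ≡ 96 (mod 113), and since 98⁻¹ ≡ 15 (mod 113), t ≡ 84. Hence k ≡ 71 + 211·84 = 17795 (mod 23843).
From k ≡ 17795 (mod 23843) write k = 17795 + 23843t. Substituting into k ≡ 66 (mod 163) gives 23843t ≡ 38 (mod 163), and since 45⁻¹ ≡ 29 (mod 163), t ≡ 124. Hence k ≡ 17795 + 23843·124 = 2974327 (mod 3886409).
From k ≡ 2974327 (mod 3886409) write k = 2974327 + 3886409t. Substituting into k ≡ 1 (mod 107) gives 3886409t ≡ 60 (mod 107), and since 62⁻¹ ≡ 19 (mod 107), t ≡ 70. Hence k ≡ 2974327 + 3886409·70 = 275022957 (mod 415845763).

275022957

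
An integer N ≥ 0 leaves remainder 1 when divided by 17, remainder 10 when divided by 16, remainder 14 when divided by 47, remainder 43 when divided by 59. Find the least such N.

655946

Combine the congruences pairwise.
From N ≡ 1 (mod 17) write N = 1 + 17t. Substituting into N ≡ 10 (mod 16) gives 17t ≡ 9 (mod 16), and since 1⁻¹ ≡ 1 (mod 16), t ≡ 9. Hence N ≡ 1 + 17·9 = 154 (mod 272).
From N ≡ 154 (mod 272) write N = 154 + 272t. Substituting into N ≡ 14 (mod 47) gives 272t ≡ 1 (mod 47), and since 37⁻¹ ≡ 14 (mod 47), t ≡ 14. Hence N ≡ 154 + 272·14 = 3962 (mod 12784).
From N ≡ 3962 (mod 12784) write N = 3962 + 12784t. Substituting into N ≡ 43 (mod 59) gives 12784t ≡ 34 (mod 59), and since 40⁻¹ ≡ 31 (mod 59), t ≡ 51. Hence N ≡ 3962 + 12784·51 = 655946 (mod 754256).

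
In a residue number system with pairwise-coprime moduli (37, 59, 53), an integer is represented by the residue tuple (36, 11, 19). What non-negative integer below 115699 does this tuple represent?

88688

From x ≡ 36 (mod 37) write x = 36 + 37t. Substituting into x ≡ 11 (mod 59) gives 37t ≡ 34 (mod 59), and since 37⁻¹ ≡ 8 (mod 59), t ≡ 36. Hence x ≡ 36 + 37·36 = 1368 (mod 2183).
From x ≡ 1368 (mod 2183) write x = 1368 + 2183t. Substituting into x ≡ 19 (mod 53) gives 2183t ≡ 29 (mod 53), and since 10⁻¹ ≡ 16 (mod 53), t ≡ 40. Hence x ≡ 1368 + 2183·40 = 88688 (mod 115699).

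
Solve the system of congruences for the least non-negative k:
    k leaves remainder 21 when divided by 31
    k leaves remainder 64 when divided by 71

703

Combine the congruences pairwise.
From k ≡ 21 (mod 31) write k = 21 + 31t. Substituting into k ≡ 64 (mod 71) gives 31t ≡ 43 (mod 71), and since 31⁻¹ ≡ 55 (mod 71), t ≡ 22. Hence k ≡ 21 + 31·22 = 703 (mod 2201).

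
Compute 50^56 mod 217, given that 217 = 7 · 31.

134

Mod 7: 50 ≡ 1; by Fermat, exponent reduces to 56 mod 6 = 2; 1^2 ≡ 1 (mod 7).
Mod 31: 50 ≡ 19; by Fermat, exponent reduces to 56 mod 30 = 26; 19^26 ≡ 10 (mod 31).
Combine by CRT: x ≡ 1 (mod 7), x ≡ 10 (mod 31) ⇒ x ≡ 134 (mod 217).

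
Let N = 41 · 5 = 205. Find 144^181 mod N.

144

Mod 41: 144 ≡ 21; by Fermat, exponent reduces to 181 mod 40 = 21; 21^21 ≡ 21 (mod 41).
Mod 5: 144 ≡ 4; by Fermat, exponent reduces to 181 mod 4 = 1; 4^1 ≡ 4 (mod 5).
Combine by CRT: x ≡ 21 (mod 41), x ≡ 4 (mod 5) ⇒ x ≡ 144 (mod 205).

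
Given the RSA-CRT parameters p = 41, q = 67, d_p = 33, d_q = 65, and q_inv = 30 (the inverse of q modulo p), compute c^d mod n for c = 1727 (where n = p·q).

m₁ = c^(d_p) mod p: c ≡ 5 (mod 41), and 5^33 mod 41 = 39.
m₂ = c^(d_q) mod q: c ≡ 52 (mod 67), and 52^65 mod 67 = 58.
h = q_inv·(m₁ − m₂) mod p = 30·(39 − 58) mod 41 = 4.
m = m₂ + h·q = 58 + 4·67 = 326.

326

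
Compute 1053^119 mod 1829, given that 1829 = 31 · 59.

Mod 31: 1053 ≡ 30; by Fermat, exponent reduces to 119 mod 30 = 29; 30^29 ≡ 30 (mod 31).
Mod 59: 1053 ≡ 50; by Fermat, exponent reduces to 119 mod 58 = 3; 50^3 ≡ 38 (mod 59).
Combine by CRT: x ≡ 30 (mod 31), x ≡ 38 (mod 59) ⇒ x ≡ 805 (mod 1829).

805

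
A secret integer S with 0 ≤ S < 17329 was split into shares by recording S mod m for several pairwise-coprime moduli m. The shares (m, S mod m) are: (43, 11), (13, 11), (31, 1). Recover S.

The moduli are pairwise coprime; N = 43·13·31 = 17329.
N/43 = 403; 403 ≡ 16 (mod 43); 16·35 ≡ 1, so inverse 35.
N/13 = 1333; 1333 ≡ 7 (mod 13); 7·2 ≡ 1, so inverse 2.
N/31 = 559; 559 ≡ 1 (mod 31), inverse 1.
S ≡ 11·403·35 + 11·1333·2 + 1·559·1 = 185040.
185040 mod 17329 = 11750.

11750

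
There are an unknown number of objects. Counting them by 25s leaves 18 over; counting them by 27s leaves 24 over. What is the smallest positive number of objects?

618

From N ≡ 18 (mod 25) write N = 18 + 25t. Substituting into N ≡ 24 (mod 27) gives 25t ≡ 6 (mod 27), and since 25⁻¹ ≡ 13 (mod 27), t ≡ 24. Hence N ≡ 18 + 25·24 = 618 (mod 675).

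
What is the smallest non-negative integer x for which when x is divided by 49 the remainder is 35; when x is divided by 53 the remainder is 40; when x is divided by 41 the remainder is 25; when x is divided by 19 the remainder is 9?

1730225

Combine the congruences pairwise.
From x ≡ 35 (mod 49) write x = 35 + 49t. Substituting into x ≡ 40 (mod 53) gives 49t ≡ 5 (mod 53), and since 49⁻¹ ≡ 13 (mod 53), t ≡ 12. Hence x ≡ 35 + 49·12 = 623 (mod 2597).
From x ≡ 623 (mod 2597) write x = 623 + 2597t. Substituting into x ≡ 25 (mod 41) gives 2597t ≡ 17 (mod 41), and since 14⁻¹ ≡ 3 (mod 41), t ≡ 10. Hence x ≡ 623 + 2597·10 = 26593 (mod 106477).
From x ≡ 26593 (mod 106477) write x = 26593 + 106477t. Substituting into x ≡ 9 (mod 19) gives 106477t ≡ 16 (mod 19), and since 1⁻¹ ≡ 1 (mod 19), t ≡ 16. Hence x ≡ 26593 + 106477·16 = 1730225 (mod 2023063).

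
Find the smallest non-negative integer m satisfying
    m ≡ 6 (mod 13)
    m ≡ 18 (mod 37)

240

Combine the congruences pairwise.
From m ≡ 6 (mod 13) write m = 6 + 13t. Substituting into m ≡ 18 (mod 37) gives 13t ≡ 12 (mod 37), and since 13⁻¹ ≡ 20 (mod 37), t ≡ 18. Hence m ≡ 6 + 13·18 = 240 (mod 481).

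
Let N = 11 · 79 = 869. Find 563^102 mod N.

301

Mod 11: 563 ≡ 2; by Fermat, exponent reduces to 102 mod 10 = 2; 2^2 ≡ 4 (mod 11).
Mod 79: 563 ≡ 10; by Fermat, exponent reduces to 102 mod 78 = 24; 10^24 ≡ 64 (mod 79).
Combine by CRT: x ≡ 4 (mod 11), x ≡ 64 (mod 79) ⇒ x ≡ 301 (mod 869).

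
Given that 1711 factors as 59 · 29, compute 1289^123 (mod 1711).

1164

Mod 59: 1289 ≡ 50; by Fermat, exponent reduces to 123 mod 58 = 7; 50^7 ≡ 43 (mod 59).
Mod 29: 1289 ≡ 13; by Fermat, exponent reduces to 123 mod 28 = 11; 13^11 ≡ 4 (mod 29).
Combine by CRT: x ≡ 43 (mod 59), x ≡ 4 (mod 29) ⇒ x ≡ 1164 (mod 1711).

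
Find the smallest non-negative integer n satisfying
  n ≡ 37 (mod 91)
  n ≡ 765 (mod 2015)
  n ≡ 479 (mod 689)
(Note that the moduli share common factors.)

706015

gcd(91, 2015) = 13 and 13 | (765 − 37), so the pair is consistent; merging gives n ≡ 765 (mod 14105), where 14105 = lcm(91, 2015).
gcd(14105, 689) = 13 and 13 | (479 − 765), so the pair is consistent; merging gives n ≡ 706015 (mod 747565), where 747565 = lcm(14105, 689).
The solution is unique modulo lcm(91, 2015, 689) = 747565.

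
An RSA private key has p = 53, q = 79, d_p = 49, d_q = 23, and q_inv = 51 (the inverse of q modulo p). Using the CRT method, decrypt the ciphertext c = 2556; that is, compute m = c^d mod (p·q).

3450

m₁ = c^(d_p) mod p: c ≡ 12 (mod 53), and 12^49 mod 53 = 5.
m₂ = c^(d_q) mod q: c ≡ 28 (mod 79), and 28^23 mod 79 = 53.
h = q_inv·(m₁ − m₂) mod p = 51·(5 − 53) mod 53 = 43.
m = m₂ + h·q = 53 + 43·79 = 3450.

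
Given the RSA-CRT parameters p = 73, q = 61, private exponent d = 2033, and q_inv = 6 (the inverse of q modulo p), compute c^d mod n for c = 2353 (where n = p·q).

d_p = d mod (p−1) = 2033 mod 72 = 17; d_q = d mod (q−1) = 53.
m₁ = c^(d_p) mod p: c ≡ 17 (mod 73), and 17^17 mod 73 = 66.
m₂ = c^(d_q) mod q: c ≡ 35 (mod 61), and 35^53 mod 61 = 43.
h = q_inv·(m₁ − m₂) mod p = 6·(66 − 43) mod 73 = 65.
m = m₂ + h·q = 43 + 65·61 = 4008.

4008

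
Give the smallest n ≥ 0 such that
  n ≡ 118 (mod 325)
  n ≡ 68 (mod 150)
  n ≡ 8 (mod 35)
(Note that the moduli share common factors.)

gcd(325, 150) = 25 and 25 | (68 − 118), so the pair is consistent; merging gives n ≡ 1418 (mod 1950), where 1950 = lcm(325, 150).
gcd(1950, 35) = 5 and 5 | (8 − 1418), so the pair is consistent; merging gives n ≡ 3368 (mod 13650), where 13650 = lcm(1950, 35).
The solution is unique modulo lcm(325, 150, 35) = 13650.

3368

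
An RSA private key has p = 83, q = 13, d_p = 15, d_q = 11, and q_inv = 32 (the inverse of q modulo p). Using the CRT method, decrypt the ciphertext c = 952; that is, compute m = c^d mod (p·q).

m₁ = c^(d_p) mod p: c ≡ 39 (mod 83), and 39^15 mod 83 = 74.
m₂ = c^(d_q) mod q: c ≡ 3 (mod 13), and 3^11 mod 13 = 9.
h = q_inv·(m₁ − m₂) mod p = 32·(74 − 9) mod 83 = 5.
m = m₂ + h·q = 9 + 5·13 = 74.

74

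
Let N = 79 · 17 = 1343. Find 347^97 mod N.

840

Mod 79: 347 ≡ 31; by Fermat, exponent reduces to 97 mod 78 = 19; 31^19 ≡ 50 (mod 79).
Mod 17: 347 ≡ 7; by Fermat, exponent reduces to 97 mod 16 = 1; 7^1 ≡ 7 (mod 17).
Combine by CRT: x ≡ 50 (mod 79), x ≡ 7 (mod 17) ⇒ x ≡ 840 (mod 1343).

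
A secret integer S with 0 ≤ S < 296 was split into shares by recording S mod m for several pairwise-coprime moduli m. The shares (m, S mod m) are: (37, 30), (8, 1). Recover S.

289

From S ≡ 30 (mod 37) write S = 30 + 37t. Substituting into S ≡ 1 (mod 8) gives 37t ≡ 3 (mod 8), and since 5⁻¹ ≡ 5 (mod 8), t ≡ 7. Hence S ≡ 30 + 37·7 = 289 (mod 296).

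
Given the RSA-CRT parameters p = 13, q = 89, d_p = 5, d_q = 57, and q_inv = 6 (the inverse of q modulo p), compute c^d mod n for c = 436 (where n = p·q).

m₁ = c^(d_p) mod p: c ≡ 7 (mod 13), and 7^5 mod 13 = 11.
m₂ = c^(d_q) mod q: c ≡ 80 (mod 89), and 80^57 mod 89 = 5.
h = q_inv·(m₁ − m₂) mod p = 6·(11 − 5) mod 13 = 10.
m = m₂ + h·q = 5 + 10·89 = 895.

895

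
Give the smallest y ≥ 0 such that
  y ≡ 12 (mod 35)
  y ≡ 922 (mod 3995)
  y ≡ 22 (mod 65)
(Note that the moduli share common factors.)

140747

Combine the congruences pairwise.
gcd(35, 3995) = 5 and 5 | (922 − 12), so the pair is consistent; merging gives y ≡ 922 (mod 27965), where 27965 = lcm(35, 3995).
gcd(27965, 65) = 5 and 5 | (22 − 922), so the pair is consistent; merging gives y ≡ 140747 (mod 363545), where 363545 = lcm(27965, 65).
The solution is unique modulo lcm(35, 3995, 65) = 363545.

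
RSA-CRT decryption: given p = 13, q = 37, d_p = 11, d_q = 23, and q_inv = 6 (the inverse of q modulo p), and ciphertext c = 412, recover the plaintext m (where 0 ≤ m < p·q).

m₁ = c^(d_p) mod p: c ≡ 9 (mod 13), and 9^11 mod 13 = 3.
m₂ = c^(d_q) mod q: c ≡ 5 (mod 37), and 5^23 mod 37 = 20.
h = q_inv·(m₁ − m₂) mod p = 6·(3 − 20) mod 13 = 2.
m = m₂ + h·q = 20 + 2·37 = 94.

94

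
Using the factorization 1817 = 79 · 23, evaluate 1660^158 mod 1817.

Mod 79: 1660 ≡ 1; by Fermat, exponent reduces to 158 mod 78 = 2; 1^2 ≡ 1 (mod 79).
Mod 23: 1660 ≡ 4; by Fermat, exponent reduces to 158 mod 22 = 4; 4^4 ≡ 3 (mod 23).
Combine by CRT: x ≡ 1 (mod 79), x ≡ 3 (mod 23) ⇒ x ≡ 1107 (mod 1817).

1107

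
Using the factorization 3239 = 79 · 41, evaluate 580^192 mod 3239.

283

Mod 79: 580 ≡ 27; by Fermat, exponent reduces to 192 mod 78 = 36; 27^36 ≡ 46 (mod 79).
Mod 41: 580 ≡ 6; by Fermat, exponent reduces to 192 mod 40 = 32; 6^32 ≡ 37 (mod 41).
Combine by CRT: x ≡ 46 (mod 79), x ≡ 37 (mod 41) ⇒ x ≡ 283 (mod 3239).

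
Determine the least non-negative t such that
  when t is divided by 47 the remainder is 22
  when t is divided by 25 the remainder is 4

From t ≡ 22 (mod 47) write t = 22 + 47s. Substituting into t ≡ 4 (mod 25) gives 47s ≡ 7 (mod 25), and since 22⁻¹ ≡ 8 (mod 25), s ≡ 6. Hence t ≡ 22 + 47·6 = 304 (mod 1175).

304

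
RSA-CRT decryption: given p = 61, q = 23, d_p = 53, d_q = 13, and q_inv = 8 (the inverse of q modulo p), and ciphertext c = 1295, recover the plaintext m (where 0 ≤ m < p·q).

963

m₁ = c^(d_p) mod p: c ≡ 14 (mod 61), and 14^53 mod 61 = 48.
m₂ = c^(d_q) mod q: c ≡ 7 (mod 23), and 7^13 mod 23 = 20.
h = q_inv·(m₁ − m₂) mod p = 8·(48 − 20) mod 61 = 41.
m = m₂ + h·q = 20 + 41·23 = 963.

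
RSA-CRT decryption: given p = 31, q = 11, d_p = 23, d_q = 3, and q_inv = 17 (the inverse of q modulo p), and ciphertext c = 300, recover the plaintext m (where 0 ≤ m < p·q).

203

m₁ = c^(d_p) mod p: c ≡ 21 (mod 31), and 21^23 mod 31 = 17.
m₂ = c^(d_q) mod q: c ≡ 3 (mod 11), and 3^3 mod 11 = 5.
h = q_inv·(m₁ − m₂) mod p = 17·(17 − 5) mod 31 = 18.
m = m₂ + h·q = 5 + 18·11 = 203.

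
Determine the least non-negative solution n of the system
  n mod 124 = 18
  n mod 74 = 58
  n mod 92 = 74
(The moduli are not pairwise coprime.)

16634

Combine the congruences pairwise.
gcd(124, 74) = 2 and 2 | (58 − 18), so the pair is consistent; merging gives n ≡ 2870 (mod 4588), where 4588 = lcm(124, 74).
gcd(4588, 92) = 4 and 4 | (74 − 2870), so the pair is consistent; merging gives n ≡ 16634 (mod 105524), where 105524 = lcm(4588, 92).
The solution is unique modulo lcm(124, 74, 92) = 105524.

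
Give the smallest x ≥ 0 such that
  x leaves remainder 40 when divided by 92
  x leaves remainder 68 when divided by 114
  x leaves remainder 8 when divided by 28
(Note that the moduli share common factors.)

18992

Combine the congruences pairwise.
gcd(92, 114) = 2 and 2 | (68 − 40), so the pair is consistent; merging gives x ≡ 3260 (mod 5244), where 5244 = lcm(92, 114).
gcd(5244, 28) = 4 and 4 | (8 − 3260), so the pair is consistent; merging gives x ≡ 18992 (mod 36708), where 36708 = lcm(5244, 28).
The solution is unique modulo lcm(92, 114, 28) = 36708.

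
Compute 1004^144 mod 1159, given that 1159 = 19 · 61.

20

Mod 19: 1004 ≡ 16; since 18 | 144, by Fermat 16^144 ≡ 1 (mod 19).
Mod 61: 1004 ≡ 28; by Fermat, exponent reduces to 144 mod 60 = 24; 28^24 ≡ 20 (mod 61).
Combine by CRT: x ≡ 1 (mod 19), x ≡ 20 (mod 61) ⇒ x ≡ 20 (mod 1159).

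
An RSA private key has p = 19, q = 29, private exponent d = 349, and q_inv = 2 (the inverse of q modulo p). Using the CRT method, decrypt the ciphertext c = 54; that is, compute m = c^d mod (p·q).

d_p = d mod (p−1) = 349 mod 18 = 7; d_q = d mod (q−1) = 13.
m₁ = c^(d_p) mod p: c ≡ 16 (mod 19), and 16^7 mod 19 = 17.
m₂ = c^(d_q) mod q: c ≡ 25 (mod 29), and 25^13 mod 29 = 7.
h = q_inv·(m₁ − m₂) mod p = 2·(17 − 7) mod 19 = 1.
m = m₂ + h·q = 7 + 1·29 = 36.

36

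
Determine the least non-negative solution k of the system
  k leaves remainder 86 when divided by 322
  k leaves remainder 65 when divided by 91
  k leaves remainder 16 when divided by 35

6526

gcd(322, 91) = 7 and 7 | (65 − 86), so the pair is consistent; merging gives k ≡ 2340 (mod 4186), where 4186 = lcm(322, 91).
gcd(4186, 35) = 7 and 7 | (16 − 2340), so the pair is consistent; merging gives k ≡ 6526 (mod 20930), where 20930 = lcm(4186, 35).
The solution is unique modulo lcm(322, 91, 35) = 20930.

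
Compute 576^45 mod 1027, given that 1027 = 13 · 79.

Mod 13: 576 ≡ 4; by Fermat, exponent reduces to 45 mod 12 = 9; 4^9 ≡ 12 (mod 13).
Mod 79: 576 ≡ 23; 23^45 ≡ 1 (mod 79).
Combine by CRT: x ≡ 12 (mod 13), x ≡ 1 (mod 79) ⇒ x ≡ 870 (mod 1027).

870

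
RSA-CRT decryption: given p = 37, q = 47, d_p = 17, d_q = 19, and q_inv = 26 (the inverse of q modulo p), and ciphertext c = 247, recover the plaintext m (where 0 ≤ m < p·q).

m₁ = c^(d_p) mod p: c ≡ 25 (mod 37), and 25^17 mod 37 = 3.
m₂ = c^(d_q) mod q: c ≡ 12 (mod 47), and 12^19 mod 47 = 21.
h = q_inv·(m₁ − m₂) mod p = 26·(3 − 21) mod 37 = 13.
m = m₂ + h·q = 21 + 13·47 = 632.

632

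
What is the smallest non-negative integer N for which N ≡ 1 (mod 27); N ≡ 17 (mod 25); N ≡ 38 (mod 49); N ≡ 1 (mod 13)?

The moduli are pairwise coprime; M = 27·25·49·13 = 429975.
M/27 = 15925; 15925 ≡ 22 (mod 27); 22·16 ≡ 1, so inverse 16.
M/25 = 17199; 17199 ≡ 24 (mod 25); 24·24 ≡ 1, so inverse 24.
M/49 = 8775; 8775 ≡ 4 (mod 49); 4·37 ≡ 1, so inverse 37.
M/13 = 33075; 33075 ≡ 3 (mod 13); 3·9 ≡ 1, so inverse 9.
N ≡ 1·15925·16 + 17·17199·24 + 38·8775·37 + 1·33075·9 = 19907317.
19907317 mod 429975 = 128467.

128467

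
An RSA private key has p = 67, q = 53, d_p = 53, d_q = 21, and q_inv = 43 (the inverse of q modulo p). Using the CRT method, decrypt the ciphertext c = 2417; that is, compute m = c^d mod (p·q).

m₁ = c^(d_p) mod p: c ≡ 5 (mod 67), and 5^53 mod 67 = 8.
m₂ = c^(d_q) mod q: c ≡ 32 (mod 53), and 32^21 mod 53 = 2.
h = q_inv·(m₁ − m₂) mod p = 43·(8 − 2) mod 67 = 57.
m = m₂ + h·q = 2 + 57·53 = 3023.

3023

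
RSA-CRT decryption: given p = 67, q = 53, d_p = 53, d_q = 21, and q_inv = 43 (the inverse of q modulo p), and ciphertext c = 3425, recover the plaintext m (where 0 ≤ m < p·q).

m₁ = c^(d_p) mod p: c ≡ 8 (mod 67), and 8^53 mod 67 = 45.
m₂ = c^(d_q) mod q: c ≡ 33 (mod 53), and 33^21 mod 53 = 14.
h = q_inv·(m₁ − m₂) mod p = 43·(45 − 14) mod 67 = 60.
m = m₂ + h·q = 14 + 60·53 = 3194.

3194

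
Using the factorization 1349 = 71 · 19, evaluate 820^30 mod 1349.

30

Mod 71: 820 ≡ 39; 39^30 ≡ 30 (mod 71).
Mod 19: 820 ≡ 3; by Fermat, exponent reduces to 30 mod 18 = 12; 3^12 ≡ 11 (mod 19).
Combine by CRT: x ≡ 30 (mod 71), x ≡ 11 (mod 19) ⇒ x ≡ 30 (mod 1349).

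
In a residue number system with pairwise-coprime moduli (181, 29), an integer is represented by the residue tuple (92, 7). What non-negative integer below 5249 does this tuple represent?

From x ≡ 92 (mod 181) write x = 92 + 181t. Substituting into x ≡ 7 (mod 29) gives 181t ≡ 2 (mod 29), and since 7⁻¹ ≡ 25 (mod 29), t ≡ 21. Hence x ≡ 92 + 181·21 = 3893 (mod 5249).

3893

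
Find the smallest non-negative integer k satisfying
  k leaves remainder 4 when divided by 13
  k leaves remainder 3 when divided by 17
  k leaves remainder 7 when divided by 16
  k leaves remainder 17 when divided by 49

39511

Combine the congruences pairwise.
From k ≡ 4 (mod 13) write k = 4 + 13t. Substituting into k ≡ 3 (mod 17) gives 13t ≡ 16 (mod 17), and since 13⁻¹ ≡ 4 (mod 17), t ≡ 13. Hence k ≡ 4 + 13·13 = 173 (mod 221).
From k ≡ 173 (mod 221) write k = 173 + 221t. Substituting into k ≡ 7 (mod 16) gives 221t ≡ 10 (mod 16), and since 13⁻¹ ≡ 5 (mod 16), t ≡ 2. Hence k ≡ 173 + 221·2 = 615 (mod 3536).
From k ≡ 615 (mod 3536) write k = 615 + 3536t. Substituting into k ≡ 17 (mod 49) gives 3536t ≡ 39 (mod 49), and since 8⁻¹ ≡ 43 (mod 49), t ≡ 11. Hence k ≡ 615 + 3536·11 = 39511 (mod 173264).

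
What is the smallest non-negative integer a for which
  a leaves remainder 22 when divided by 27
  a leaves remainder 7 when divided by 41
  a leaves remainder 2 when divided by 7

From a ≡ 22 (mod 27) write a = 22 + 27t. Substituting into a ≡ 7 (mod 41) gives 27t ≡ 26 (mod 41), and since 27⁻¹ ≡ 38 (mod 41), t ≡ 4. Hence a ≡ 22 + 27·4 = 130 (mod 1107).
From a ≡ 130 (mod 1107) write a = 130 + 1107t. Substituting into a ≡ 2 (mod 7) gives 1107t ≡ 5 (mod 7), and since 1⁻¹ ≡ 1 (mod 7), t ≡ 5. Hence a ≡ 130 + 1107·5 = 5665 (mod 7749).

5665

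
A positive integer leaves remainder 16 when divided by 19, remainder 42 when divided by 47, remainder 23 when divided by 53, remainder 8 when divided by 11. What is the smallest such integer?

The moduli are pairwise coprime; N = 19·47·53·11 = 520619.
N/19 = 27401; 27401 ≡ 3 (mod 19); 3·13 ≡ 1, so inverse 13.
N/47 = 11077; 11077 ≡ 32 (mod 47); 32·25 ≡ 1, so inverse 25.
N/53 = 9823; 9823 ≡ 18 (mod 53); 18·3 ≡ 1, so inverse 3.
N/11 = 47329; 47329 ≡ 7 (mod 11); 7·8 ≡ 1, so inverse 8.
a ≡ 16·27401·13 + 42·11077·25 + 23·9823·3 + 8·47329·8 = 21037101.
21037101 mod 520619 = 212341.

212341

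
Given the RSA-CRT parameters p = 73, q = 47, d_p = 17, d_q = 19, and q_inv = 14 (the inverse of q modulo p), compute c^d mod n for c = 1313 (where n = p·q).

m₁ = c^(d_p) mod p: c ≡ 72 (mod 73), and 72^17 mod 73 = 72.
m₂ = c^(d_q) mod q: c ≡ 44 (mod 47), and 44^19 mod 47 = 29.
h = q_inv·(m₁ − m₂) mod p = 14·(72 − 29) mod 73 = 18.
m = m₂ + h·q = 29 + 18·47 = 875.

875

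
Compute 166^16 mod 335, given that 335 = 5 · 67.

Mod 5: 166 ≡ 1; since 4 | 16, by Fermat 1^16 ≡ 1 (mod 5).
Mod 67: 166 ≡ 32; 32^16 ≡ 36 (mod 67).
Combine by CRT: x ≡ 1 (mod 5), x ≡ 36 (mod 67) ⇒ x ≡ 36 (mod 335).

36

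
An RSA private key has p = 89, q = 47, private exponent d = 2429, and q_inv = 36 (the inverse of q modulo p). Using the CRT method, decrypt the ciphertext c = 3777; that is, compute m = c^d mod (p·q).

3816

d_p = d mod (p−1) = 2429 mod 88 = 53; d_q = d mod (q−1) = 37.
m₁ = c^(d_p) mod p: c ≡ 39 (mod 89), and 39^53 mod 89 = 78.
m₂ = c^(d_q) mod q: c ≡ 17 (mod 47), and 17^37 mod 47 = 9.
h = q_inv·(m₁ − m₂) mod p = 36·(78 − 9) mod 89 = 81.
m = m₂ + h·q = 9 + 81·47 = 3816.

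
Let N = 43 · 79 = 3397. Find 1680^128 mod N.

Mod 43: 1680 ≡ 3; by Fermat, exponent reduces to 128 mod 42 = 2; 3^2 ≡ 9 (mod 43).
Mod 79: 1680 ≡ 21; by Fermat, exponent reduces to 128 mod 78 = 50; 21^50 ≡ 67 (mod 79).
Combine by CRT: x ≡ 9 (mod 43), x ≡ 67 (mod 79) ⇒ x ≡ 3148 (mod 3397).

3148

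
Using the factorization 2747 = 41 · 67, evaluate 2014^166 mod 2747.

Mod 41: 2014 ≡ 5; by Fermat, exponent reduces to 166 mod 40 = 6; 5^6 ≡ 4 (mod 41).
Mod 67: 2014 ≡ 4; by Fermat, exponent reduces to 166 mod 66 = 34; 4^34 ≡ 4 (mod 67).
Combine by CRT: x ≡ 4 (mod 41), x ≡ 4 (mod 67) ⇒ x ≡ 4 (mod 2747).

4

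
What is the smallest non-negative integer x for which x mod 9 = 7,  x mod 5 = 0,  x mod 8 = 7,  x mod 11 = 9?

295

The moduli are pairwise coprime; N = 9·5·8·11 = 3960.
N/9 = 440; 440 ≡ 8 (mod 9); 8·8 ≡ 1, so inverse 8.
N/5 = 792; 792 ≡ 2 (mod 5); 2·3 ≡ 1, so inverse 3.
N/8 = 495; 495 ≡ 7 (mod 8); 7·7 ≡ 1, so inverse 7.
N/11 = 360; 360 ≡ 8 (mod 11); 8·7 ≡ 1, so inverse 7.
x ≡ 7·440·8 + 0·792·3 + 7·495·7 + 9·360·7 = 71575.
71575 mod 3960 = 295.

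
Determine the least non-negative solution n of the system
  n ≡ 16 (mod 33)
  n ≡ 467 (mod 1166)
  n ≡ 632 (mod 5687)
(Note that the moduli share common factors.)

1166467

Combine the congruences pairwise.
gcd(33, 1166) = 11 and 11 | (467 − 16), so the pair is consistent; merging gives n ≡ 1633 (mod 3498), where 3498 = lcm(33, 1166).
gcd(3498, 5687) = 11 and 11 | (632 − 1633), so the pair is consistent; merging gives n ≡ 1166467 (mod 1808466), where 1808466 = lcm(3498, 5687).
The solution is unique modulo lcm(33, 1166, 5687) = 1808466.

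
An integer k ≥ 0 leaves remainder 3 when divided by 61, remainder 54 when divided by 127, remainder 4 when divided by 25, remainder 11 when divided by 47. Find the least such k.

333429

Combine the congruences pairwise.
From k ≡ 3 (mod 61) write k = 3 + 61t. Substituting into k ≡ 54 (mod 127) gives 61t ≡ 51 (mod 127), and since 61⁻¹ ≡ 25 (mod 127), t ≡ 5. Hence k ≡ 3 + 61·5 = 308 (mod 7747).
From k ≡ 308 (mod 7747) write k = 308 + 7747t. Substituting into k ≡ 4 (mod 25) gives 7747t ≡ 21 (mod 25), and since 22⁻¹ ≡ 8 (mod 25), t ≡ 18. Hence k ≡ 308 + 7747·18 = 139754 (mod 193675).
From k ≡ 139754 (mod 193675) write k = 139754 + 193675t. Substituting into k ≡ 11 (mod 47) gives 193675t ≡ 35 (mod 47), and since 35⁻¹ ≡ 43 (mod 47), t ≡ 1. Hence k ≡ 139754 + 193675·1 = 333429 (mod 9102725).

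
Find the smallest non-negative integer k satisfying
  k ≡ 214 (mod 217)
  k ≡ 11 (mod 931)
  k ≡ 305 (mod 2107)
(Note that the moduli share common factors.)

gcd(217, 931) = 7 and 7 | (11 − 214), so the pair is consistent; merging gives k ≡ 15838 (mod 28861), where 28861 = lcm(217, 931).
gcd(28861, 2107) = 49 and 49 | (305 − 15838), so the pair is consistent; merging gives k ≡ 910529 (mod 1241023), where 1241023 = lcm(28861, 2107).
The solution is unique modulo lcm(217, 931, 2107) = 1241023.

910529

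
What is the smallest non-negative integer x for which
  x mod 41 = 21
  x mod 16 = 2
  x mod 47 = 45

13346

From x ≡ 21 (mod 41) write x = 21 + 41t. Substituting into x ≡ 2 (mod 16) gives 41t ≡ 13 (mod 16), and since 9⁻¹ ≡ 9 (mod 16), t ≡ 5. Hence x ≡ 21 + 41·5 = 226 (mod 656).
From x ≡ 226 (mod 656) write x = 226 + 656t. Substituting into x ≡ 45 (mod 47) gives 656t ≡ 7 (mod 47), and since 45⁻¹ ≡ 23 (mod 47), t ≡ 20. Hence x ≡ 226 + 656·20 = 13346 (mod 30832).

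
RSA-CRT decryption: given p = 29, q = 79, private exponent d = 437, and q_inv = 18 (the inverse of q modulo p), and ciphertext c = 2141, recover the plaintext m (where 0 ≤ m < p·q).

d_p = d mod (p−1) = 437 mod 28 = 17; d_q = d mod (q−1) = 47.
m₁ = c^(d_p) mod p: c ≡ 24 (mod 29), and 24^17 mod 29 = 20.
m₂ = c^(d_q) mod q: c ≡ 8 (mod 79), and 8^47 mod 79 = 65.
h = q_inv·(m₁ − m₂) mod p = 18·(20 − 65) mod 29 = 2.
m = m₂ + h·q = 65 + 2·79 = 223.

223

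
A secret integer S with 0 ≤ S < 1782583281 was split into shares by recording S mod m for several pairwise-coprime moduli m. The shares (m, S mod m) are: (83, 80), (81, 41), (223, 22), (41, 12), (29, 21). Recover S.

The moduli are pairwise coprime; N = 83·81·223·41·29 = 1782583281.
N/83 = 21476907; 21476907 ≡ 76 (mod 83); 76·71 ≡ 1, so inverse 71.
N/81 = 22007201; 22007201 ≡ 68 (mod 81); 68·56 ≡ 1, so inverse 56.
N/223 = 7993647; 7993647 ≡ 212 (mod 223); 212·81 ≡ 1, so inverse 81.
N/41 = 43477641; 43477641 ≡ 11 (mod 41); 11·15 ≡ 1, so inverse 15.
N/29 = 61468389; 61468389 ≡ 18 (mod 29); 18·21 ≡ 1, so inverse 21.
S ≡ 80·21476907·71 + 41·22007201·56 + 22·7993647·81 + 12·43477641·15 + 21·61468389·21 = 221695579139.
221695579139 mod 1782583281 = 655252295.

655252295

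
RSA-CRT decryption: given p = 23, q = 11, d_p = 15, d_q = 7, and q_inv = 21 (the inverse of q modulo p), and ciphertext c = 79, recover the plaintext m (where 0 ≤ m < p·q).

51

m₁ = c^(d_p) mod p: c ≡ 10 (mod 23), and 10^15 mod 23 = 5.
m₂ = c^(d_q) mod q: c ≡ 2 (mod 11), and 2^7 mod 11 = 7.
h = q_inv·(m₁ − m₂) mod p = 21·(5 − 7) mod 23 = 4.
m = m₂ + h·q = 7 + 4·11 = 51.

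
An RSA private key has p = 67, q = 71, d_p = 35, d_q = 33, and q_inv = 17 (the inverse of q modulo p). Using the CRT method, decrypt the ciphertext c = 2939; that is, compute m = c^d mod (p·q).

m₁ = c^(d_p) mod p: c ≡ 58 (mod 67), and 58^35 mod 67 = 53.
m₂ = c^(d_q) mod q: c ≡ 28 (mod 71), and 28^33 mod 71 = 47.
h = q_inv·(m₁ − m₂) mod p = 17·(53 − 47) mod 67 = 35.
m = m₂ + h·q = 47 + 35·71 = 2532.

2532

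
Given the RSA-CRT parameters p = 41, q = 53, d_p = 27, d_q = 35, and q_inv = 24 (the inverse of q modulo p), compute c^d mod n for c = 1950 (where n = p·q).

1480

m₁ = c^(d_p) mod p: c ≡ 23 (mod 41), and 23^27 mod 41 = 4.
m₂ = c^(d_q) mod q: c ≡ 42 (mod 53), and 42^35 mod 53 = 49.
h = q_inv·(m₁ − m₂) mod p = 24·(4 − 49) mod 41 = 27.
m = m₂ + h·q = 49 + 27·53 = 1480.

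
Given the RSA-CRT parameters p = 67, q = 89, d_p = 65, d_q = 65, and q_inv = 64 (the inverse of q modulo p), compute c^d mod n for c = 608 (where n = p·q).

m₁ = c^(d_p) mod p: c ≡ 5 (mod 67), and 5^65 mod 67 = 27.
m₂ = c^(d_q) mod q: c ≡ 74 (mod 89), and 74^65 mod 89 = 63.
h = q_inv·(m₁ − m₂) mod p = 64·(27 − 63) mod 67 = 41.
m = m₂ + h·q = 63 + 41·89 = 3712.

3712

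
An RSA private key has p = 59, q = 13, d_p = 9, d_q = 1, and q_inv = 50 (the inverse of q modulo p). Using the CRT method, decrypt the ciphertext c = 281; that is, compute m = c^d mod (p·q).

m₁ = c^(d_p) mod p: c ≡ 45 (mod 59), and 45^9 mod 59 = 22.
m₂ = c^(d_q) mod q: c ≡ 8 (mod 13), and 8^1 mod 13 = 8.
h = q_inv·(m₁ − m₂) mod p = 50·(22 − 8) mod 59 = 51.
m = m₂ + h·q = 8 + 51·13 = 671.

671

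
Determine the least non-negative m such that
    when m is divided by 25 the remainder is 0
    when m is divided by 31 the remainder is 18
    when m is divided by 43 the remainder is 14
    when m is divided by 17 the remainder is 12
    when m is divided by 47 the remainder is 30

17831125

The moduli are pairwise coprime; N = 25·31·43·17·47 = 26626675.
N/25 = 1065067; 1065067 ≡ 17 (mod 25); 17·3 ≡ 1, so inverse 3.
N/31 = 858925; 858925 ≡ 8 (mod 31); 8·4 ≡ 1, so inverse 4.
N/43 = 619225; 619225 ≡ 25 (mod 43); 25·31 ≡ 1, so inverse 31.
N/17 = 1566275; 1566275 ≡ 14 (mod 17); 14·11 ≡ 1, so inverse 11.
N/47 = 566525; 566525 ≡ 34 (mod 47); 34·18 ≡ 1, so inverse 18.
m ≡ 0·1065067·3 + 18·858925·4 + 14·619225·31 + 12·1566275·11 + 30·566525·18 = 843258050.
843258050 mod 26626675 = 17831125.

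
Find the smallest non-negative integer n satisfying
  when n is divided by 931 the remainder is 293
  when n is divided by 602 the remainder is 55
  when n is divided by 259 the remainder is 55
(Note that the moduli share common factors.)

gcd(931, 602) = 7 and 7 | (55 − 293), so the pair is consistent; merging gives n ≡ 52429 (mod 80066), where 80066 = lcm(931, 602).
gcd(80066, 259) = 7 and 7 | (55 − 52429), so the pair is consistent; merging gives n ≡ 2294277 (mod 2962442), where 2962442 = lcm(80066, 259).
The solution is unique modulo lcm(931, 602, 259) = 2962442.

2294277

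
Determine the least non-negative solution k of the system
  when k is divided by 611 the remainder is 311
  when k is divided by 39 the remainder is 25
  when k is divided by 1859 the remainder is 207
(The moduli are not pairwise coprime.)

gcd(611, 39) = 13 and 13 | (25 − 311), so the pair is consistent; merging gives k ≡ 922 (mod 1833), where 1833 = lcm(611, 39).
gcd(1833, 1859) = 13 and 13 | (207 − 922), so the pair is consistent; merging gives k ≡ 182389 (mod 262119), where 262119 = lcm(1833, 1859).
The solution is unique modulo lcm(611, 39, 1859) = 262119.

182389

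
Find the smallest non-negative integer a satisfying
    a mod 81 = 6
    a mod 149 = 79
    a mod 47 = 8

223728

From a ≡ 6 (mod 81) write a = 6 + 81t. Substituting into a ≡ 79 (mod 149) gives 81t ≡ 73 (mod 149), and since 81⁻¹ ≡ 46 (mod 149), t ≡ 80. Hence a ≡ 6 + 81·80 = 6486 (mod 12069).
From a ≡ 6486 (mod 12069) write a = 6486 + 12069t. Substituting into a ≡ 8 (mod 47) gives 12069t ≡ 8 (mod 47), and since 37⁻¹ ≡ 14 (mod 47), t ≡ 18. Hence a ≡ 6486 + 12069·18 = 223728 (mod 567243).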